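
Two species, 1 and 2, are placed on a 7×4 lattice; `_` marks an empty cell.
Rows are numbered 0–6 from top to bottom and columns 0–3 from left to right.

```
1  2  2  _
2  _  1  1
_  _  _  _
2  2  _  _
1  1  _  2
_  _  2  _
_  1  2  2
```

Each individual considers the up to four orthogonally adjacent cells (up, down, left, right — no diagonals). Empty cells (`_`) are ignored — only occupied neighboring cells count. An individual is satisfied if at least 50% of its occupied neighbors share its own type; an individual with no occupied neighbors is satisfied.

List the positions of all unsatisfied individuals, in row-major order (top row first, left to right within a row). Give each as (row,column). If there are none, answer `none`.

(0,0), (1,0), (6,1)

(0,0)1 0/2 unhappy
(0,1)2 1/2 ok
(0,2)2 1/2 ok
(1,0)2 0/1 unhappy
(1,2)1 1/2 ok
(1,3)1 1/1 ok
(3,0)2 1/2 ok
(3,1)2 1/2 ok
(4,0)1 1/2 ok
(4,1)1 1/2 ok
(4,3)2 0/0 ok
(5,2)2 1/1 ok
(6,1)1 0/1 unhappy
(6,2)2 2/3 ok
(6,3)2 1/1 ok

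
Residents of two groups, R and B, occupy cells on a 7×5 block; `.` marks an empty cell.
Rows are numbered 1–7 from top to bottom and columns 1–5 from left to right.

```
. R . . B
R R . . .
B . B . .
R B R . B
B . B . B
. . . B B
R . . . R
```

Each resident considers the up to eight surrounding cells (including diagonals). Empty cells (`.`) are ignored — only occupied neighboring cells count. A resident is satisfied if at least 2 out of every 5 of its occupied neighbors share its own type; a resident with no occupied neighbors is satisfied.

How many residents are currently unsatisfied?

(1,2)R 2/2 ok
(1,5)B 0/0 ok
(2,1)R 2/3 ok
(2,2)R 2/4 ok
(3,1)B 1/4 unhappy
(3,3)B 1/3 unhappy
(4,1)R 0/3 unhappy
(4,2)B 4/6 ok
(4,3)R 0/3 unhappy
(4,5)B 1/1 ok
(5,1)B 1/2 ok
(5,3)B 2/3 ok
(5,5)B 3/3 ok
(6,4)B 3/4 ok
(6,5)B 2/3 ok
(7,1)R 0/0 ok
(7,5)R 0/2 unhappy
Unsatisfied: (3,1), (3,3), (4,1), (4,3), (7,5) — 5 in total.

5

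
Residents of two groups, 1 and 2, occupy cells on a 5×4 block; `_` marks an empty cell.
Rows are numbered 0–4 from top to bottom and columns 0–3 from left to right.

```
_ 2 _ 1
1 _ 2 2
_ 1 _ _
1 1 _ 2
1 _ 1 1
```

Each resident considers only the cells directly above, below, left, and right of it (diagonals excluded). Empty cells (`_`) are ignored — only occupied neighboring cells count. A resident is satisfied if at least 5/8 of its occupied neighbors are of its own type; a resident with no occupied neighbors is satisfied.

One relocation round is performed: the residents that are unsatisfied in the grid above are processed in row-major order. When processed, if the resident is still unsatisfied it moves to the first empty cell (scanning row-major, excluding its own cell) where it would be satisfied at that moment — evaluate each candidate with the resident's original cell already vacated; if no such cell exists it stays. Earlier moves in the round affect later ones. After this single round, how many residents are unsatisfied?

0

Initially unsatisfied (in order): (0,3), (1,3), (3,3), (4,3).
  (0,3) → (2,0).
  (1,3): now satisfied by earlier moves; stays.
  (3,3) → (0,2).
  (4,3): now satisfied by earlier moves; stays.
Resulting grid:
_ 2 2 _
1 _ 2 2
1 1 _ _
1 1 _ _
1 _ 1 1
All satisfied now.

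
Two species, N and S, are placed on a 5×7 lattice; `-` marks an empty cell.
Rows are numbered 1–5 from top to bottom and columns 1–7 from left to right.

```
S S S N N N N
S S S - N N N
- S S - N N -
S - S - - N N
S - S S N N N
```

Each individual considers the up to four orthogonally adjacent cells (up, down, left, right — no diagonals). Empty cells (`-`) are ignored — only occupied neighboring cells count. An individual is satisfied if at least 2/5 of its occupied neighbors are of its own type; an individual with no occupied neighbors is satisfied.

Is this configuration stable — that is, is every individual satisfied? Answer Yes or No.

(1,1)S 2/2 satisfied
(1,2)S 3/3 satisfied
(1,3)S 2/3 satisfied
(1,4)N 1/2 satisfied
(1,5)N 3/3 satisfied
(1,6)N 3/3 satisfied
(1,7)N 2/2 satisfied
(2,1)S 2/2 satisfied
(2,2)S 4/4 satisfied
(2,3)S 3/3 satisfied
(2,5)N 3/3 satisfied
(2,6)N 4/4 satisfied
(2,7)N 2/2 satisfied
(3,2)S 2/2 satisfied
(3,3)S 3/3 satisfied
(3,5)N 2/2 satisfied
(3,6)N 3/3 satisfied
(4,1)S 1/1 satisfied
(4,3)S 2/2 satisfied
(4,6)N 3/3 satisfied
(4,7)N 2/2 satisfied
(5,1)S 1/1 satisfied
(5,3)S 2/2 satisfied
(5,4)S 1/2 satisfied
(5,5)N 1/2 satisfied
(5,6)N 3/3 satisfied
(5,7)N 2/2 satisfied
All meet the threshold, so the configuration is stable.

Yes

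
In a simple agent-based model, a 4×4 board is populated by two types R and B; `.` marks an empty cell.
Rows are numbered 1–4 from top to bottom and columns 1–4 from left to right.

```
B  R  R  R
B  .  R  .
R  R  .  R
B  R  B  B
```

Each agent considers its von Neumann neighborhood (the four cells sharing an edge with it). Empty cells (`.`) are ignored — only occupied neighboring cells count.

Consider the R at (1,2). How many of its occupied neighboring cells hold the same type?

1

Occupied neighbors of (1,2): (1,1)=B, (1,3)=R.
Same type (R): 1 of 2.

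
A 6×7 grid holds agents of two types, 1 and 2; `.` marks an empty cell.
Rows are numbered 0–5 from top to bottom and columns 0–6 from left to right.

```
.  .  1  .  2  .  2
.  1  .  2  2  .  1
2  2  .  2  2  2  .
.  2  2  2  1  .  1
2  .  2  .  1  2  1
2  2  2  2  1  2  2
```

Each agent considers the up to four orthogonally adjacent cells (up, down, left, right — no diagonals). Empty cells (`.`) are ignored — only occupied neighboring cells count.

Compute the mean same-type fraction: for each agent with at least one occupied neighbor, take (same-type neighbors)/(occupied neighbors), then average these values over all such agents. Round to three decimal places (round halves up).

Row 0: (0,2)1 — no occupied neighbors · (0,4)2 1/1 · (0,6)2 0/1
Row 1: (1,1)1 0/1 · (1,3)2 2/2 · (1,4)2 3/3 · (1,6)1 0/1
Row 2: (2,0)2 1/1 · (2,1)2 2/3 · (2,3)2 3/3 · (2,4)2 3/4 · (2,5)2 1/1
Row 3: (3,1)2 2/2 · (3,2)2 3/3 · (3,3)2 2/3 · (3,4)1 1/3 · (3,6)1 1/1
Row 4: (4,0)2 1/1 · (4,2)2 2/2 · (4,4)1 2/3 · (4,5)2 1/3 · (4,6)1 1/3
Row 5: (5,0)2 2/2 · (5,1)2 2/2 · (5,2)2 3/3 · (5,3)2 1/2 · (5,4)1 1/3 · (5,5)2 2/3 · (5,6)2 1/2
Sum over 28 agents: 1/1 + 0/1 + 0/1 + 2/2 + 3/3 + 0/1 + 1/1 + 2/3 + 3/3 + 3/4 + 1/1 + 2/2 + 3/3 + 2/3 + 1/3 + 1/1 + 1/1 + 2/2 + 2/3 + 1/3 + 1/3 + 2/2 + 2/2 + 3/3 + 1/2 + 1/3 + 2/3 + 1/2 = 79/4; mean = 79/4 ÷ 28 = 79/112 = 0.705357… → 0.705.

0.705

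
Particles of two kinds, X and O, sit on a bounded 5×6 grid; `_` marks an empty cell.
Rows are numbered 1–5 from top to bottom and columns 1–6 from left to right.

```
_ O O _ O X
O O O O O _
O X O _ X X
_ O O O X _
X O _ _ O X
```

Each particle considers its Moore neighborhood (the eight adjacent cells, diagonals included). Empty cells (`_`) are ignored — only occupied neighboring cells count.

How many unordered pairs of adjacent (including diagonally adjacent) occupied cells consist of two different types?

18

Scan each occupied cell's neighbors to the right and below (and the two forward diagonals) so each pair is counted once.
From row 1: 2 unlike of 11 pairs (running 2/11).
From row 2: 6 unlike of 15 pairs (running 8/26).
From row 3: 5 unlike of 12 pairs (running 13/38).
From row 4: 3 unlike of 9 pairs (running 16/47).
From row 5: 2 unlike of 2 pairs (running 18/49).
Total adjacent occupied pairs: 49; unlike-type pairs: 18.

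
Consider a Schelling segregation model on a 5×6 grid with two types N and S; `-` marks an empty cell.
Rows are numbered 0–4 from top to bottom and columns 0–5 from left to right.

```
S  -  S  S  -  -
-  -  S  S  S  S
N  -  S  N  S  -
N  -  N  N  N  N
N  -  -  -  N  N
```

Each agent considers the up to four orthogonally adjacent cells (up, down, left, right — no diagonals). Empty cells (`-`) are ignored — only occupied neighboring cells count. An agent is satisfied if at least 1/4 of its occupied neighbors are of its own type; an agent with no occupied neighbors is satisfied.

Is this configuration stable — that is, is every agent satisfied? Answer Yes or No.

Yes

(0,0)S 0/0 ok
(0,2)S 2/2 ok
(0,3)S 2/2 ok
(1,2)S 3/3 ok
(1,3)S 3/4 ok
(1,4)S 3/3 ok
(1,5)S 1/1 ok
(2,0)N 1/1 ok
(2,2)S 1/3 ok
(2,3)N 1/4 ok
(2,4)S 1/3 ok
(3,0)N 2/2 ok
(3,2)N 1/2 ok
(3,3)N 3/3 ok
(3,4)N 3/4 ok
(3,5)N 2/2 ok
(4,0)N 1/1 ok
(4,4)N 2/2 ok
(4,5)N 2/2 ok
All meet the threshold, so the configuration is stable.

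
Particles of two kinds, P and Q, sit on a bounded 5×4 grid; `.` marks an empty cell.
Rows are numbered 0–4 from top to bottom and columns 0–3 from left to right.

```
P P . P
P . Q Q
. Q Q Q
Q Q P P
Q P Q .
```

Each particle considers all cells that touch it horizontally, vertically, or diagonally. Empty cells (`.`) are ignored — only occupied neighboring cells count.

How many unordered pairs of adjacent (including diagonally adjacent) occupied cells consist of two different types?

Scan each occupied cell's neighbors to the right and below (and the two forward diagonals) so each pair is counted once.
From row 0: 3 unlike of 6 pairs (running 3/6).
From row 1: 1 unlike of 7 pairs (running 4/13).
From row 2: 5 unlike of 10 pairs (running 9/23).
From row 3: 5 unlike of 11 pairs (running 14/34).
From row 4: 2 unlike of 2 pairs (running 16/36).
Total adjacent occupied pairs: 36; unlike-type pairs: 16.

16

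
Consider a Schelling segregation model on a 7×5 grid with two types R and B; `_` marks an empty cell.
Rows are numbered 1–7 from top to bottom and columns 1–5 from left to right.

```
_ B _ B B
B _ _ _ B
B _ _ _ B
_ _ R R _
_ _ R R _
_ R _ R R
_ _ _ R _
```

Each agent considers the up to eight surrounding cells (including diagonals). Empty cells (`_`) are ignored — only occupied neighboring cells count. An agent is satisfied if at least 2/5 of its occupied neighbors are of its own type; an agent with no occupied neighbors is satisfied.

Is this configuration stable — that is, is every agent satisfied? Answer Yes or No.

(1,2)B 1/1 ✓
(1,4)B 2/2 ✓
(1,5)B 2/2 ✓
(2,1)B 2/2 ✓
(2,5)B 3/3 ✓
(3,1)B 1/1 ✓
(3,5)B 1/2 ✓
(4,3)R 3/3 ✓
(4,4)R 3/4 ✓
(5,3)R 5/5 ✓
(5,4)R 5/5 ✓
(6,2)R 1/1 ✓
(6,4)R 4/4 ✓
(6,5)R 3/3 ✓
(7,4)R 2/2 ✓
All meet the threshold, so the configuration is stable.

Yes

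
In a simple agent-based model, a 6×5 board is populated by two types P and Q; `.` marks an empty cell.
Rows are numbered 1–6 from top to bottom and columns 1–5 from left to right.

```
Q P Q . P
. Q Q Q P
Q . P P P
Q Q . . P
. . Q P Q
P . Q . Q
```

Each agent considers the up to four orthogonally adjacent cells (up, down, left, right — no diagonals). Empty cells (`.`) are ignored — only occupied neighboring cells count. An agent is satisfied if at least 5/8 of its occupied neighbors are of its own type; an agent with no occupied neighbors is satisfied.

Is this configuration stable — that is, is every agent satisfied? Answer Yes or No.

No

Row 1: (1,1)Q 0/1 ✗ · (1,2)P 0/3 ✗ · (1,3)Q 1/2 ✗ · (1,5)P 1/1 ✓
Row 2: (2,2)Q 1/2 ✗ · (2,3)Q 3/4 ✓ · (2,4)Q 1/3 ✗ · (2,5)P 2/3 ✓
Row 3: (3,1)Q 1/1 ✓ · (3,3)P 1/2 ✗ · (3,4)P 2/3 ✓ · (3,5)P 3/3 ✓
Row 4: (4,1)Q 2/2 ✓ · (4,2)Q 1/1 ✓ · (4,5)P 1/2 ✗
Row 5: (5,3)Q 1/2 ✗ · (5,4)P 0/2 ✗ · (5,5)Q 1/3 ✗
Row 6: (6,1)P 0/0 ✓ · (6,3)Q 1/1 ✓ · (6,5)Q 1/1 ✓
For instance (1,1) has only 0/1 same-type neighbors, below 5/8.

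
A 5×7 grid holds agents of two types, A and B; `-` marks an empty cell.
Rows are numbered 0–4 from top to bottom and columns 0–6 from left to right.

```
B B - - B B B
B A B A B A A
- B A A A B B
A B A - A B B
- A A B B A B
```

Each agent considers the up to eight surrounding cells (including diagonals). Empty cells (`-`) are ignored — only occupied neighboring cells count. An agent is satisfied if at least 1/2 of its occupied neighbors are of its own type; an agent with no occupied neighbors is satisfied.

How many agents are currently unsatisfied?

Row 0: (0,0)B 2/3 satisfied · (0,1)B 3/4 satisfied · (0,4)B 2/4 satisfied · (0,5)B 3/5 satisfied · (0,6)B 1/3 not
Row 1: (1,0)B 3/4 satisfied · (1,1)A 1/6 not · (1,2)B 2/6 not · (1,3)A 3/6 satisfied · (1,4)B 3/7 not · (1,5)A 2/8 not · (1,6)A 1/5 not
Row 2: (2,1)B 3/7 not · (2,2)A 4/7 satisfied · (2,3)A 5/7 satisfied · (2,4)A 4/7 satisfied · (2,5)B 4/8 satisfied · (2,6)B 3/5 satisfied
Row 3: (3,0)A 1/3 not · (3,1)B 1/6 not · (3,2)A 4/7 satisfied · (3,4)A 3/7 not · (3,5)B 5/8 satisfied · (3,6)B 4/5 satisfied
Row 4: (4,1)A 3/4 satisfied · (4,2)A 2/4 satisfied · (4,3)B 1/4 not · (4,4)B 2/4 satisfied · (4,5)A 1/5 not · (4,6)B 2/3 satisfied
Unsatisfied: (0,6), (1,1), (1,2), (1,4), (1,5), (1,6), (2,1), (3,0), (3,1), (3,4), (4,3), (4,5) — 12 in total.

12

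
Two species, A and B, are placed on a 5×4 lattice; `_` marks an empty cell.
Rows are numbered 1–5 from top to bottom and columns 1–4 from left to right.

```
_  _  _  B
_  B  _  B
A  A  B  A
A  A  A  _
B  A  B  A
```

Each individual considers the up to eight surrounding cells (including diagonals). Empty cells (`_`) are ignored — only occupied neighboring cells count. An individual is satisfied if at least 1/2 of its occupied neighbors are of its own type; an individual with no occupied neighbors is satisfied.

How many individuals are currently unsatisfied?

5

(1,4)B 1/1 satisfied
(2,2)B 1/3 not
(2,4)B 2/3 satisfied
(3,1)A 3/4 satisfied
(3,2)A 4/6 satisfied
(3,3)B 2/6 not
(3,4)A 1/3 not
(4,1)A 4/5 satisfied
(4,2)A 5/8 satisfied
(4,3)A 5/7 satisfied
(5,1)B 0/3 not
(5,2)A 3/5 satisfied
(5,3)B 0/4 not
(5,4)A 1/2 satisfied
Unsatisfied: (2,2), (3,3), (3,4), (5,1), (5,3) — 5 in total.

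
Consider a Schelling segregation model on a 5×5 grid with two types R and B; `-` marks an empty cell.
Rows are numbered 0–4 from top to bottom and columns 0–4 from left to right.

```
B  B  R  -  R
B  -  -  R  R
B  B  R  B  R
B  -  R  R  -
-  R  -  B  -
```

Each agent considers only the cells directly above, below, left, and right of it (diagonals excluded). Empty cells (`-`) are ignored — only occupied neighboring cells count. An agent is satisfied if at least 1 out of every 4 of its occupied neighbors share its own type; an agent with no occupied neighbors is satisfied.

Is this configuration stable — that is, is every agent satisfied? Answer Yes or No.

(0,0)B 2/2 ok
(0,1)B 1/2 ok
(0,2)R 0/1 unhappy
(0,4)R 1/1 ok
(1,0)B 2/2 ok
(1,3)R 1/2 ok
(1,4)R 3/3 ok
(2,0)B 3/3 ok
(2,1)B 1/2 ok
(2,2)R 1/3 ok
(2,3)B 0/4 unhappy
(2,4)R 1/2 ok
(3,0)B 1/1 ok
(3,2)R 2/2 ok
(3,3)R 1/3 ok
(4,1)R 0/0 ok
(4,3)B 0/1 unhappy
For instance (0,2) has only 0/1 same-type neighbors, below 1/4.

No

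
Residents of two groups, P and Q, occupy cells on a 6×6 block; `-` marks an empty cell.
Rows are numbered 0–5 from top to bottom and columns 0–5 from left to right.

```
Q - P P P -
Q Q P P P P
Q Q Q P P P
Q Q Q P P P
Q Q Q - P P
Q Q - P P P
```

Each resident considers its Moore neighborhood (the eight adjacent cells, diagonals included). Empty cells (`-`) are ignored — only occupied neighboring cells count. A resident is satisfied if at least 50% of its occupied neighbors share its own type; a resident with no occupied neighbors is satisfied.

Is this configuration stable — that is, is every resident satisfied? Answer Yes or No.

Row 0: (0,0)Q 2/2 ok · (0,2)P 3/4 ok · (0,3)P 5/5 ok · (0,4)P 4/4 ok
Row 1: (1,0)Q 4/4 ok · (1,1)Q 5/7 ok · (1,2)P 4/7 ok · (1,3)P 7/8 ok · (1,4)P 7/7 ok · (1,5)P 4/4 ok
Row 2: (2,0)Q 5/5 ok · (2,1)Q 7/8 ok · (2,2)Q 4/8 ok · (2,3)P 6/8 ok · (2,4)P 8/8 ok · (2,5)P 5/5 ok
Row 3: (3,0)Q 5/5 ok · (3,1)Q 8/8 ok · (3,2)Q 5/7 ok · (3,3)P 4/7 ok · (3,4)P 7/7 ok · (3,5)P 5/5 ok
Row 4: (4,0)Q 5/5 ok · (4,1)Q 7/7 ok · (4,2)Q 4/6 ok · (4,4)P 7/7 ok · (4,5)P 5/5 ok
Row 5: (5,0)Q 3/3 ok · (5,1)Q 4/4 ok · (5,3)P 2/3 ok · (5,4)P 4/4 ok · (5,5)P 3/3 ok
All meet the threshold, so the configuration is stable.

Yes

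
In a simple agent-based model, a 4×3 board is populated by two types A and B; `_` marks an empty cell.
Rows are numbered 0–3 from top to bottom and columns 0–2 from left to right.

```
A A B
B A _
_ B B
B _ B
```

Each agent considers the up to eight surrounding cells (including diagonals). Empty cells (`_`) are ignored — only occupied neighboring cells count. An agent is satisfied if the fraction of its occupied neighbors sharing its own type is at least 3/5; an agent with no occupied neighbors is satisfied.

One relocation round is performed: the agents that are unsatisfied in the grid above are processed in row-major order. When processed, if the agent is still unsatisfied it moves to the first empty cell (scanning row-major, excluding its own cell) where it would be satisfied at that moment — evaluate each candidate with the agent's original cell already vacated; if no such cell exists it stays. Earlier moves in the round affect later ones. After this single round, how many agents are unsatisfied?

Initially unsatisfied (in order): (0,1), (0,2), (1,0), (1,1).
  (0,1): no empty cell satisfies it; stays.
  (0,2) → (2,0).
  (1,0) → (3,1).
  (1,1) → (0,2).
Resulting grid:
A A A
_ _ _
B B B
B B B
All satisfied now.

0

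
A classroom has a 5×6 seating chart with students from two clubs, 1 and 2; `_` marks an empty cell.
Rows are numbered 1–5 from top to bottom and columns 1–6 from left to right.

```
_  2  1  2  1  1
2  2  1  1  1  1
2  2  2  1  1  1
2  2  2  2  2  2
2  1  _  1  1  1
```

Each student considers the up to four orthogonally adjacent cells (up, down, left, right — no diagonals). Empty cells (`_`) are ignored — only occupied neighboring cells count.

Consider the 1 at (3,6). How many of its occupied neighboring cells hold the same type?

Occupied neighbors of (3,6): (2,6)=1, (4,6)=2, (3,5)=1.
Same type (1): 2 of 3.

2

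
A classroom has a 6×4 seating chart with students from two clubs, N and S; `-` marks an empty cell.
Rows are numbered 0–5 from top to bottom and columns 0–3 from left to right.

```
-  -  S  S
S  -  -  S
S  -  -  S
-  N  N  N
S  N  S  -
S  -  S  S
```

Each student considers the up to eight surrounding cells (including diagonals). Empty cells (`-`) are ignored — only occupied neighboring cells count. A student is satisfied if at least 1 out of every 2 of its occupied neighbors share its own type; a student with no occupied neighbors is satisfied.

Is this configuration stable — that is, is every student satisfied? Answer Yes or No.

(0,2)S 2/2 ok
(0,3)S 2/2 ok
(1,0)S 1/1 ok
(1,3)S 3/3 ok
(2,0)S 1/2 ok
(2,3)S 1/3 unhappy
(3,1)N 2/5 unhappy
(3,2)N 3/5 ok
(3,3)N 1/3 unhappy
(4,0)S 1/3 unhappy
(4,1)N 2/6 unhappy
(4,2)S 2/6 unhappy
(5,0)S 1/2 ok
(5,2)S 2/3 ok
(5,3)S 2/2 ok
For instance (2,3) has only 1/3 same-type neighbors, below 1/2.

No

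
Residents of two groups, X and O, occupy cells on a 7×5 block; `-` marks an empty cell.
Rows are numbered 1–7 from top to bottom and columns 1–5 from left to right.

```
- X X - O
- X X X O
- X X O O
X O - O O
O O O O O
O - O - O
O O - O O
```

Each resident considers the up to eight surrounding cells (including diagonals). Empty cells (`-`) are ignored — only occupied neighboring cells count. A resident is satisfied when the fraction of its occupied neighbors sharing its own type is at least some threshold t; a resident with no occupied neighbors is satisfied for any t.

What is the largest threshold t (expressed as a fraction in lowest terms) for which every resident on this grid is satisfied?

Row 1: (1,2)X 3/3 · (1,3)X 4/4 · (1,5)O 1/2
Row 2: (2,2)X 5/5 · (2,3)X 6/7 · (2,4)X 3/7 · (2,5)O 3/4
Row 3: (3,2)X 4/5 · (3,3)X 4/7 · (3,4)O 4/7 · (3,5)O 4/5
Row 4: (4,1)X 1/4 · (4,2)O 3/6 · (4,4)O 6/7 · (4,5)O 5/5
Row 5: (5,1)O 3/4 · (5,2)O 5/6 · (5,3)O 5/5 · (5,4)O 6/6 · (5,5)O 4/4
Row 6: (6,1)O 4/4 · (6,3)O 5/5 · (6,5)O 4/4
Row 7: (7,1)O 2/2 · (7,2)O 3/3 · (7,4)O 3/3 · (7,5)O 2/2
The smallest same-type fraction is 1/4 at (4,1), which reduces to 1/4. Any threshold above that leaves this resident unsatisfied.

1/4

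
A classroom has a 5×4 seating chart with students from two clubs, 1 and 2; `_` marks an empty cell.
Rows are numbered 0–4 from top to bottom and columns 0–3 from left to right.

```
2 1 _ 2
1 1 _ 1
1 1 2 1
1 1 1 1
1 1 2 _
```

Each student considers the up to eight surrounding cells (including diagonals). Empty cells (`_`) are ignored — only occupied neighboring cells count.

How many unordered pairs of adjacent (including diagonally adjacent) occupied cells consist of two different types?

Scan each occupied cell's neighbors to the right and below (and the two forward diagonals) so each pair is counted once.
Row 0: 2(0,0)–1(0,1)≠ 2(0,0)–1(1,0)≠ 2(0,0)–1(1,1)≠ 1(0,1)–1(1,1)= 1(0,1)–1(1,0)= 2(0,3)–1(1,3)≠  → 4/6 unlike.
Row 1: 1(1,0)–1(1,1)= 1(1,0)–1(2,0)= 1(1,0)–1(2,1)= 1(1,1)–1(2,1)= 1(1,1)–2(2,2)≠ 1(1,1)–1(2,0)= 1(1,3)–1(2,3)= 1(1,3)–2(2,2)≠  → 2/8 unlike.
Row 2: 1(2,0)–1(2,1)= 1(2,0)–1(3,0)= 1(2,0)–1(3,1)= 1(2,1)–2(2,2)≠ 1(2,1)–1(3,1)= 1(2,1)–1(3,2)= 1(2,1)–1(3,0)= 2(2,2)–1(2,3)≠ 2(2,2)–1(3,2)≠ 2(2,2)–1(3,3)≠ 2(2,2)–1(3,1)≠ 1(2,3)–1(3,3)= 1(2,3)–1(3,2)=  → 5/13 unlike.
Row 3: 1(3,0)–1(3,1)= 1(3,0)–1(4,0)= 1(3,0)–1(4,1)= 1(3,1)–1(3,2)= 1(3,1)–1(4,1)= 1(3,1)–2(4,2)≠ 1(3,1)–1(4,0)= 1(3,2)–1(3,3)= 1(3,2)–2(4,2)≠ 1(3,2)–1(4,1)= 1(3,3)–2(4,2)≠  → 3/11 unlike.
Row 4: 1(4,0)–1(4,1)= 1(4,1)–2(4,2)≠  → 1/2 unlike.
Total adjacent occupied pairs: 40; unlike-type pairs: 15.

15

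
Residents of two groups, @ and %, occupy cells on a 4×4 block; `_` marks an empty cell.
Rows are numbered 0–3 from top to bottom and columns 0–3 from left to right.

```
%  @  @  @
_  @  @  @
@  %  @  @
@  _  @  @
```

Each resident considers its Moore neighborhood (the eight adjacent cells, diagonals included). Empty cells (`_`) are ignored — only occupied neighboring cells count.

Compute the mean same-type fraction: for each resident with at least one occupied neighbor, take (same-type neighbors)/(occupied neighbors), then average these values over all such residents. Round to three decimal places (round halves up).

0.722

(0,0)% 0/2
(0,1)@ 3/4
(0,2)@ 5/5
(0,3)@ 3/3
(1,1)@ 5/7
(1,2)@ 7/8
(1,3)@ 5/5
(2,0)@ 2/3
(2,1)% 0/6
(2,2)@ 6/7
(2,3)@ 5/5
(3,0)@ 1/2
(3,2)@ 3/4
(3,3)@ 3/3
Sum over 14 residents: 0/2 + 3/4 + 5/5 + 3/3 + 5/7 + 7/8 + 5/5 + 2/3 + 0/6 + 6/7 + 5/5 + 1/2 + 3/4 + 3/3 = 1699/168; mean = 1699/168 ÷ 14 = 1699/2352 = 0.722363… → 0.722.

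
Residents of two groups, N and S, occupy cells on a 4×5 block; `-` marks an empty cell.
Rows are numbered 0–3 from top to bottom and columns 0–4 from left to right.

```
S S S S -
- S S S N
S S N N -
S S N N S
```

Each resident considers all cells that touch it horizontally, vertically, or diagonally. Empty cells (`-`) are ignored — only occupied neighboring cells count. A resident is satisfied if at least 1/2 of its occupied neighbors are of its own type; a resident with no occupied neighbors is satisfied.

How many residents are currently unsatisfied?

Row 0: (0,0)S 2/2 satisfied · (0,1)S 4/4 satisfied · (0,2)S 5/5 satisfied · (0,3)S 3/4 satisfied
Row 1: (1,1)S 6/7 satisfied · (1,2)S 6/8 satisfied · (1,3)S 3/6 satisfied · (1,4)N 1/3 not
Row 2: (2,0)S 4/4 satisfied · (2,1)S 5/7 satisfied · (2,2)N 3/8 not · (2,3)N 4/7 satisfied
Row 3: (3,0)S 3/3 satisfied · (3,1)S 3/5 satisfied · (3,2)N 3/5 satisfied · (3,3)N 3/4 satisfied · (3,4)S 0/2 not
Unsatisfied: (1,4), (2,2), (3,4) — 3 in total.

3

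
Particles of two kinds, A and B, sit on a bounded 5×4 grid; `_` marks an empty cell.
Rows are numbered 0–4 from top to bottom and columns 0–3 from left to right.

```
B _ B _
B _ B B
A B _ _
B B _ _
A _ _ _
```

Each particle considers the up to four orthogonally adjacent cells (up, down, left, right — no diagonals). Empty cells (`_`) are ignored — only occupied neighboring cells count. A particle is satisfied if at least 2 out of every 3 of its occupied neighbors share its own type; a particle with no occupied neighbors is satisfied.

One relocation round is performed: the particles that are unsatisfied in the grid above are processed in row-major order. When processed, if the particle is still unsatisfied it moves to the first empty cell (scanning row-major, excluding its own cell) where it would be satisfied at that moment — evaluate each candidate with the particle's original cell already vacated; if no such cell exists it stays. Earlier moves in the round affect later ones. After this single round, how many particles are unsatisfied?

0

Initially unsatisfied (in order): (1,0), (2,0), (2,1), (3,0), (4,0).
  (1,0) → (0,1).
  (2,0) → (3,3).
  (2,1): now satisfied by earlier moves; stays.
  (3,0) → (0,3).
  (4,0): now satisfied by earlier moves; stays.
Resulting grid:
B B B B
_ _ B B
_ B _ _
_ B _ A
A _ _ _
All satisfied now.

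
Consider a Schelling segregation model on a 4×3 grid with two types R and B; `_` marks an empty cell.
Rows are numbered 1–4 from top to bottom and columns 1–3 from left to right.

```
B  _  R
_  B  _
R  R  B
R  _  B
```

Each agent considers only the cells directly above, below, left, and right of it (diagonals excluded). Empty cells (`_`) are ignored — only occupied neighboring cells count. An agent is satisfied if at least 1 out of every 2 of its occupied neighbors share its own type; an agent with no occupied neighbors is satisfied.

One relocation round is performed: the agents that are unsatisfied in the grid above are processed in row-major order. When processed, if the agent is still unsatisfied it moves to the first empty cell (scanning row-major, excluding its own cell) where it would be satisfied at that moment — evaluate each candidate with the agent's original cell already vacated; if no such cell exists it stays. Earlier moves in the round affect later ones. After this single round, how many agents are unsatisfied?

Initially unsatisfied (in order): (2,2), (3,2).
  (2,2) → (1,2).
  (3,2): now satisfied by earlier moves; stays.
Resulting grid:
B B R
_ _ _
R R B
R _ B
Unsatisfied now: (1,3).

1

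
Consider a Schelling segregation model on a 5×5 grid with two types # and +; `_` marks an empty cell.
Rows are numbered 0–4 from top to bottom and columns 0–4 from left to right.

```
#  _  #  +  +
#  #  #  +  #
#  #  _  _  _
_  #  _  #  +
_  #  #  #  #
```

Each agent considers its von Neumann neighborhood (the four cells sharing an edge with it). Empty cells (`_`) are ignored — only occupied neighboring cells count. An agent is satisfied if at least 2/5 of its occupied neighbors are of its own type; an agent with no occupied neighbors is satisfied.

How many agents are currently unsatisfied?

3

Row 0: (0,0)# 1/1 ok · (0,2)# 1/2 ok · (0,3)+ 2/3 ok · (0,4)+ 1/2 ok
Row 1: (1,0)# 3/3 ok · (1,1)# 3/3 ok · (1,2)# 2/3 ok · (1,3)+ 1/3 unhappy · (1,4)# 0/2 unhappy
Row 2: (2,0)# 2/2 ok · (2,1)# 3/3 ok
Row 3: (3,1)# 2/2 ok · (3,3)# 1/2 ok · (3,4)+ 0/2 unhappy
Row 4: (4,1)# 2/2 ok · (4,2)# 2/2 ok · (4,3)# 3/3 ok · (4,4)# 1/2 ok
Unsatisfied: (1,3), (1,4), (3,4) — 3 in total.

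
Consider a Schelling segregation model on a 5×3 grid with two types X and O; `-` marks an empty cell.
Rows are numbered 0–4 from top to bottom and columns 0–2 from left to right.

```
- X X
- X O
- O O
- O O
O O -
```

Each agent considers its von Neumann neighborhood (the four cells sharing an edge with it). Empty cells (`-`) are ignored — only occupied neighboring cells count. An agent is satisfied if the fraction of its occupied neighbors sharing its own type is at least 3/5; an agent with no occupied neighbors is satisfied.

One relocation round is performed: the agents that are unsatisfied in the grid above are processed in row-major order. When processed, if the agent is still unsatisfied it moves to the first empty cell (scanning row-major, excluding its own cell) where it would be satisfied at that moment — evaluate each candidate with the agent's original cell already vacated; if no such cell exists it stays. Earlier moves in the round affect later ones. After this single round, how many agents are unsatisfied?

Initially unsatisfied (in order): (0,2), (1,1), (1,2).
  (0,2) → (0,0).
  (1,1) → (1,0).
  (1,2): now satisfied by earlier moves; stays.
Resulting grid:
X X -
X - O
- O O
- O O
O O -
All satisfied now.

0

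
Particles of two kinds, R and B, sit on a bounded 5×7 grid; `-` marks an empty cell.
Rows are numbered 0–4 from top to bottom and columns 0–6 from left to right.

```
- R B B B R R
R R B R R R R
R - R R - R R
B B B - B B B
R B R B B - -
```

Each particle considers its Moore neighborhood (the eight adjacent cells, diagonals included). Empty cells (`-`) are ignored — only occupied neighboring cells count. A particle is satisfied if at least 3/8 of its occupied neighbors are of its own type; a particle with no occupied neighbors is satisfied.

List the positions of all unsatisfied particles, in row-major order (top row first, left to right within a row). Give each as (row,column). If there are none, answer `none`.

(0,4), (1,2), (3,6), (4,0), (4,2)

(0,1)R 2/4 ok
(0,2)B 2/5 ok
(0,3)B 3/5 ok
(0,4)B 1/5 unhappy
(0,5)R 4/5 ok
(0,6)R 3/3 ok
(1,0)R 3/3 ok
(1,1)R 4/6 ok
(1,2)B 2/7 unhappy
(1,3)R 3/7 ok
(1,4)R 5/7 ok
(1,5)R 6/7 ok
(1,6)R 5/5 ok
(2,0)R 2/4 ok
(2,2)R 3/6 ok
(2,3)R 3/6 ok
(2,5)R 4/7 ok
(2,6)R 3/5 ok
(3,0)B 2/4 ok
(3,1)B 3/7 ok
(3,2)B 3/6 ok
(3,4)B 3/5 ok
(3,5)B 3/5 ok
(3,6)B 1/3 unhappy
(4,0)R 0/3 unhappy
(4,1)B 3/5 ok
(4,2)R 0/4 unhappy
(4,3)B 3/4 ok
(4,4)B 3/3 ok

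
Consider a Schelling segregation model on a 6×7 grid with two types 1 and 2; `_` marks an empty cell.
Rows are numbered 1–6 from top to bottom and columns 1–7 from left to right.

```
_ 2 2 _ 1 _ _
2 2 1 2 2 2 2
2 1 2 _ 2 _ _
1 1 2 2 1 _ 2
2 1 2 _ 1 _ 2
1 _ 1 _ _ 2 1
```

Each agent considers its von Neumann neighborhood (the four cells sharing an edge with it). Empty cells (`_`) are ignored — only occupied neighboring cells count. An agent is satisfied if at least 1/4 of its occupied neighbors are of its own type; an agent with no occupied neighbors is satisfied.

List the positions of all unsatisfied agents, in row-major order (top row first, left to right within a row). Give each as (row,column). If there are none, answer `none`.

(1,5), (2,3), (5,1), (6,1), (6,3), (6,6), (6,7)

(1,2)2 2/2 ✓
(1,3)2 1/2 ✓
(1,5)1 0/1 ✗
(2,1)2 2/2 ✓
(2,2)2 2/4 ✓
(2,3)1 0/4 ✗
(2,4)2 1/2 ✓
(2,5)2 3/4 ✓
(2,6)2 2/2 ✓
(2,7)2 1/1 ✓
(3,1)2 1/3 ✓
(3,2)1 1/4 ✓
(3,3)2 1/3 ✓
(3,5)2 1/2 ✓
(4,1)1 1/3 ✓
(4,2)1 3/4 ✓
(4,3)2 3/4 ✓
(4,4)2 1/2 ✓
(4,5)1 1/3 ✓
(4,7)2 1/1 ✓
(5,1)2 0/3 ✗
(5,2)1 1/3 ✓
(5,3)2 1/3 ✓
(5,5)1 1/1 ✓
(5,7)2 1/2 ✓
(6,1)1 0/1 ✗
(6,3)1 0/1 ✗
(6,6)2 0/1 ✗
(6,7)1 0/2 ✗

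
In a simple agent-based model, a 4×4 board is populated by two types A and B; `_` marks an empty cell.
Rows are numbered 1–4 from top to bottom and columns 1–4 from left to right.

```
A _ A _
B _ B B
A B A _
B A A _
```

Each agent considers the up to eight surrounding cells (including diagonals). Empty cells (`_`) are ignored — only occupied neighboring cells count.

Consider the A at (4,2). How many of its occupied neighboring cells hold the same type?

3

Occupied neighbors of (4,2): (3,1)=A, (3,2)=B, (3,3)=A, (4,1)=B, (4,3)=A.
Same type (A): 3 of 5.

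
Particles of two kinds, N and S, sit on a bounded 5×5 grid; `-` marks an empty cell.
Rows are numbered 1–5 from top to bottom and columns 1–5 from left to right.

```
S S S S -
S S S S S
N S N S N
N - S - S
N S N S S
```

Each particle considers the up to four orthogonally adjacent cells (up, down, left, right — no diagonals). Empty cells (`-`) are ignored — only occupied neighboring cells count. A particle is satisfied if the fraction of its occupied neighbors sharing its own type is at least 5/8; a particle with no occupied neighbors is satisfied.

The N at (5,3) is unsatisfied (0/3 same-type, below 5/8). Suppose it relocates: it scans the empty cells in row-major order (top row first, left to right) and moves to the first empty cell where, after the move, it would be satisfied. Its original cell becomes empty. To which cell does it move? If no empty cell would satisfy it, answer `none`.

none

Vacating (5,3). Empty cells in order:
  (1,5): 0/2 same-type → still unsatisfied.
  (4,2): 1/4 same-type → still unsatisfied.
  (4,4): 0/4 same-type → still unsatisfied.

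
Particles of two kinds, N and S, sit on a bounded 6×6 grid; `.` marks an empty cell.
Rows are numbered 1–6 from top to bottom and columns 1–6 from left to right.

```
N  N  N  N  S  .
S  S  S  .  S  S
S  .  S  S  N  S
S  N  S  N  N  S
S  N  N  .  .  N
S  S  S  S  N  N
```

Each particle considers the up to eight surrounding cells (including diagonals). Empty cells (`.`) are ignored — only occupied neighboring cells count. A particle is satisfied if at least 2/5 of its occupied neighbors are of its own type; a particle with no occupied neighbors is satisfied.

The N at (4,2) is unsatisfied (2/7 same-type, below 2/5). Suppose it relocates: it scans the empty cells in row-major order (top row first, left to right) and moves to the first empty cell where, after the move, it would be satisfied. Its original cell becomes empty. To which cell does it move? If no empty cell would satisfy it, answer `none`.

(5,4)

Vacating (4,2). Empty cells in order:
  (1,6): 0/3 same-type → still unsatisfied.
  (2,4): 3/8 same-type → still unsatisfied.
  (3,2): 0/7 same-type → still unsatisfied.
  (5,4): 4/7 same-type → satisfied — stop here.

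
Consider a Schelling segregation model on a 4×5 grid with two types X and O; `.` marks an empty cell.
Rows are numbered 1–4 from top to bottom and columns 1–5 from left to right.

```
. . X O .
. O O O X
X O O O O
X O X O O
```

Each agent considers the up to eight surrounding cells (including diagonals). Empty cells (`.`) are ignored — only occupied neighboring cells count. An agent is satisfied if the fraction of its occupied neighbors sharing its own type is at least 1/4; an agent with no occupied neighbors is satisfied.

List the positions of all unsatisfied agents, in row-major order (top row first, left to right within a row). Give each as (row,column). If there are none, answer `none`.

(1,3), (2,5), (4,3)

(1,3)X 0/4 unhappy
(1,4)O 2/4 ok
(2,2)O 3/5 ok
(2,3)O 6/7 ok
(2,4)O 5/7 ok
(2,5)X 0/4 unhappy
(3,1)X 1/4 ok
(3,2)O 4/7 ok
(3,3)O 7/8 ok
(3,4)O 6/8 ok
(3,5)O 4/5 ok
(4,1)X 1/3 ok
(4,2)O 2/5 ok
(4,3)X 0/5 unhappy
(4,4)O 4/5 ok
(4,5)O 3/3 ok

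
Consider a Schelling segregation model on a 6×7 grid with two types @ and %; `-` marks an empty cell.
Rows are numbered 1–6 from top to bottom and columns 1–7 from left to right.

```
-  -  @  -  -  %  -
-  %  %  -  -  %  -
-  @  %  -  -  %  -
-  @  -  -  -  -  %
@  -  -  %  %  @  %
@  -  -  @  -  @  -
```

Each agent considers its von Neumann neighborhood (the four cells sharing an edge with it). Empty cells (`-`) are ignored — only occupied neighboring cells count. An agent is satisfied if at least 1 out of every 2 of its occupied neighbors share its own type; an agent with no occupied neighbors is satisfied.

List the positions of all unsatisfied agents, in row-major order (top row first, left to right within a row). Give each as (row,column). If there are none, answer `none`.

(1,3), (3,2), (5,6), (6,4)

(1,3)@ 0/1 unhappy
(1,6)% 1/1 ok
(2,2)% 1/2 ok
(2,3)% 2/3 ok
(2,6)% 2/2 ok
(3,2)@ 1/3 unhappy
(3,3)% 1/2 ok
(3,6)% 1/1 ok
(4,2)@ 1/1 ok
(4,7)% 1/1 ok
(5,1)@ 1/1 ok
(5,4)% 1/2 ok
(5,5)% 1/2 ok
(5,6)@ 1/3 unhappy
(5,7)% 1/2 ok
(6,1)@ 1/1 ok
(6,4)@ 0/1 unhappy
(6,6)@ 1/1 ok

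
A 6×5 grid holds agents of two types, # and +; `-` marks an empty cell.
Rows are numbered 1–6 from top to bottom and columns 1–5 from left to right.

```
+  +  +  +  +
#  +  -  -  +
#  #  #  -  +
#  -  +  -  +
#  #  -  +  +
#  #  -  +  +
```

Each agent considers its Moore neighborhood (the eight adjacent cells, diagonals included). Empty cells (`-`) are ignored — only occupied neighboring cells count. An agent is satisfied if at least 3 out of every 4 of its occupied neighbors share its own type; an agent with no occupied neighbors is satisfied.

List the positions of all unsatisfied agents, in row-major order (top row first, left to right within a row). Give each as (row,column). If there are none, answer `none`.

(1,1), (2,1), (2,2), (3,2), (3,3), (4,3)

Row 1: (1,1)+ 2/3 unhappy · (1,2)+ 3/4 ok · (1,3)+ 3/3 ok · (1,4)+ 3/3 ok · (1,5)+ 2/2 ok
Row 2: (2,1)# 2/5 unhappy · (2,2)+ 3/7 unhappy · (2,5)+ 3/3 ok
Row 3: (3,1)# 3/4 ok · (3,2)# 4/6 unhappy · (3,3)# 1/3 unhappy · (3,5)+ 2/2 ok
Row 4: (4,1)# 4/4 ok · (4,3)+ 1/4 unhappy · (4,5)+ 3/3 ok
Row 5: (5,1)# 4/4 ok · (5,2)# 4/5 ok · (5,4)+ 5/5 ok · (5,5)+ 4/4 ok
Row 6: (6,1)# 3/3 ok · (6,2)# 3/3 ok · (6,4)+ 3/3 ok · (6,5)+ 3/3 ok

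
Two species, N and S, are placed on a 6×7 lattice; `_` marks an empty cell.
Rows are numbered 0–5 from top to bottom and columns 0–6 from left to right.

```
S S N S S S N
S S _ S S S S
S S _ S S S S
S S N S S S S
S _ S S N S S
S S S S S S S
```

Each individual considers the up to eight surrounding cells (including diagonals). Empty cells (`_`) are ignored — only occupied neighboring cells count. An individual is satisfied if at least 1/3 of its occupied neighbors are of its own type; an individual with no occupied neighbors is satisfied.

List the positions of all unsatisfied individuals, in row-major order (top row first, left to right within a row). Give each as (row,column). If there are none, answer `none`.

Row 0: (0,0)S 3/3 satisfied · (0,1)S 3/4 satisfied · (0,2)N 0/4 not · (0,3)S 3/4 satisfied · (0,4)S 5/5 satisfied · (0,5)S 4/5 satisfied · (0,6)N 0/3 not
Row 1: (1,0)S 5/5 satisfied · (1,1)S 5/6 satisfied · (1,3)S 5/6 satisfied · (1,4)S 8/8 satisfied · (1,5)S 7/8 satisfied · (1,6)S 4/5 satisfied
Row 2: (2,0)S 5/5 satisfied · (2,1)S 5/6 satisfied · (2,3)S 5/6 satisfied · (2,4)S 8/8 satisfied · (2,5)S 8/8 satisfied · (2,6)S 5/5 satisfied
Row 3: (3,0)S 4/4 satisfied · (3,1)S 5/6 satisfied · (3,2)N 0/6 not · (3,3)S 5/7 satisfied · (3,4)S 7/8 satisfied · (3,5)S 7/8 satisfied · (3,6)S 5/5 satisfied
Row 4: (4,0)S 4/4 satisfied · (4,2)S 6/7 satisfied · (4,3)S 6/8 satisfied · (4,4)N 0/8 not · (4,5)S 7/8 satisfied · (4,6)S 5/5 satisfied
Row 5: (5,0)S 2/2 satisfied · (5,1)S 4/4 satisfied · (5,2)S 4/4 satisfied · (5,3)S 4/5 satisfied · (5,4)S 4/5 satisfied · (5,5)S 4/5 satisfied · (5,6)S 3/3 satisfied

(0,2), (0,6), (3,2), (4,4)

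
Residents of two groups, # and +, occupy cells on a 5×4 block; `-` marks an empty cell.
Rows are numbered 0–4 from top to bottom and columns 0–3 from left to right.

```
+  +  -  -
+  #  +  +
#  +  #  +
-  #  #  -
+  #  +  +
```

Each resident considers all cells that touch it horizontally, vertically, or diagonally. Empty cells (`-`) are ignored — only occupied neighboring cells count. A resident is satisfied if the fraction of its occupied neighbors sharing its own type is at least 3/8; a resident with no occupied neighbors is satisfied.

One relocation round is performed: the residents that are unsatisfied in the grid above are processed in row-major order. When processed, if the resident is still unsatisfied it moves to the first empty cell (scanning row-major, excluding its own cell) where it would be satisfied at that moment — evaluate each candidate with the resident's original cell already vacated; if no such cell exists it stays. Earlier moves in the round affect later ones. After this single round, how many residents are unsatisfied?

2

Initially unsatisfied (in order): (1,1), (2,1), (4,0), (4,2).
  (1,1) → (3,0).
  (2,1) → (0,2).
  (4,0) → (0,3).
  (4,2) → (1,1).
Resulting grid:
+ + + +
+ + + +
# - # +
# # # -
- # - +
Unsatisfied now: (2,2), (4,3).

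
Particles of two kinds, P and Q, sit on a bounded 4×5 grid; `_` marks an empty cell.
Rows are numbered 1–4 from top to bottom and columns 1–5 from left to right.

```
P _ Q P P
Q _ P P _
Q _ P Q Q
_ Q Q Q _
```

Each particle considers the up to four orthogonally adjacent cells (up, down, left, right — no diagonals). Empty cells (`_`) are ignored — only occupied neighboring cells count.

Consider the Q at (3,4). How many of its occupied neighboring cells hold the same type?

2

Occupied neighbors of (3,4): (2,4)=P, (4,4)=Q, (3,3)=P, (3,5)=Q.
Same type (Q): 2 of 4.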